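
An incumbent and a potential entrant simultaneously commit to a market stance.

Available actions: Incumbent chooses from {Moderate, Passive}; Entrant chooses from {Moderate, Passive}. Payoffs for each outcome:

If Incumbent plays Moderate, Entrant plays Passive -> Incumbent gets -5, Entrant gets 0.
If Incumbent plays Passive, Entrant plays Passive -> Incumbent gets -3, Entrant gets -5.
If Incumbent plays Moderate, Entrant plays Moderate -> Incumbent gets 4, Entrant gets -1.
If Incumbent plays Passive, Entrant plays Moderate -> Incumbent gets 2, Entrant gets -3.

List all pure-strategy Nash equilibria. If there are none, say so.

none

Check each profile: it is a Nash equilibrium iff no player can strictly gain by switching unilaterally.
(Moderate, Moderate): Entrant can switch to Passive (-1 → 0). Not NE.
(Moderate, Passive): Incumbent can switch to Passive (-5 → -3). Not NE.
(Passive, Moderate): Incumbent can switch to Moderate (2 → 4). Not NE.
(Passive, Passive): Entrant can switch to Moderate (-5 → -3). Not NE.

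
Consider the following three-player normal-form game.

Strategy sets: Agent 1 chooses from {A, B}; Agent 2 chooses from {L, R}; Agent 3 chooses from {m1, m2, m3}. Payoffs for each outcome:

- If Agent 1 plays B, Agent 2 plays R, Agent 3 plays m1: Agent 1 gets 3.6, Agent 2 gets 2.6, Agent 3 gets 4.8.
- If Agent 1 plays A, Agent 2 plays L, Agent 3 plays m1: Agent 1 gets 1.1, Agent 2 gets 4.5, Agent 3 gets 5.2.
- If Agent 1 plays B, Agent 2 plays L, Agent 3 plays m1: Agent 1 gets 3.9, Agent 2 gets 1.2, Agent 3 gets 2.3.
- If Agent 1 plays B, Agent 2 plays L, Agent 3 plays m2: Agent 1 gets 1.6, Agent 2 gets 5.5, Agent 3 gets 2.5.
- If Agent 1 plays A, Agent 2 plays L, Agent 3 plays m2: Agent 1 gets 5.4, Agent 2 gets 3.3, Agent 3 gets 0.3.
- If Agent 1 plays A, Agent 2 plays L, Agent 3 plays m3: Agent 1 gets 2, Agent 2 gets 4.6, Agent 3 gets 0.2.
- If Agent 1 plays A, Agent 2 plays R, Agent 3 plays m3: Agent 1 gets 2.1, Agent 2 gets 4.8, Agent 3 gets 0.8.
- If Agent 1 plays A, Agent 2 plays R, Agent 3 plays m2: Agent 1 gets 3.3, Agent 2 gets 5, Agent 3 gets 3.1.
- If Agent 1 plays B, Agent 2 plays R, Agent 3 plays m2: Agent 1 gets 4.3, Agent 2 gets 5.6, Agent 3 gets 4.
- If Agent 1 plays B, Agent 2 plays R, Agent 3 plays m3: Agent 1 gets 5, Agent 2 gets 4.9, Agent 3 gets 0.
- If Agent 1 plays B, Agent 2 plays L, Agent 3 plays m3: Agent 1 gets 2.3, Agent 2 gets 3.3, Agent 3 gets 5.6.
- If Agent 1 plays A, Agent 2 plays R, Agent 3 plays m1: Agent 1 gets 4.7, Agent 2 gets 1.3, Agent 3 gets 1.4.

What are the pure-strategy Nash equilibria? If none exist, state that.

(A, L, m1): Agent 1 can switch to B (1.1 → 3.9). Not NE.
(A, L, m2): Agent 2 can switch to R (3.3 → 5). Not NE.
(A, L, m3): Agent 1 can switch to B (2 → 2.3). Not NE.
(A, R, m1): Agent 2 can switch to L (1.3 → 4.5). Not NE.
(A, R, m2): Agent 1 can switch to B (3.3 → 4.3). Not NE.
(A, R, m3): Agent 1 can switch to B (2.1 → 5). Not NE.
(B, L, m1): Agent 2 can switch to R (1.2 → 2.6). Not NE.
(B, L, m2): Agent 1 can switch to A (1.6 → 5.4). Not NE.
(B, L, m3): Agent 2 can switch to R (3.3 → 4.9). Not NE.
(B, R, m1): Agent 1 can switch to A (3.6 → 4.7). Not NE.
(The remaining 2 profiles each have a profitable deviation by the same check.)

There is no pure-strategy Nash equilibrium.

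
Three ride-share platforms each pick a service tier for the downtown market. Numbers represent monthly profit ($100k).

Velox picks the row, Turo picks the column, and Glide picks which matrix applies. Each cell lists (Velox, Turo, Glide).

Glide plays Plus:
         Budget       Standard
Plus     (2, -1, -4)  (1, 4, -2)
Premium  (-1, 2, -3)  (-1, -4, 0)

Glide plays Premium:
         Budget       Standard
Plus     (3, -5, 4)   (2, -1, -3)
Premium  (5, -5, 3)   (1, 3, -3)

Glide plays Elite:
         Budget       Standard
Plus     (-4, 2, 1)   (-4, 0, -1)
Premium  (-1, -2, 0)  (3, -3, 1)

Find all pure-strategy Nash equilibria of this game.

No pure-strategy Nash equilibrium.

Velox against (Budget, Plus): payoffs 2, -1 → best response Plus.
Velox against (Budget, Premium): payoffs 3, 5 → best response Premium.
Velox against (Budget, Elite): payoffs -4, -1 → best response Premium.
Velox against (Standard, Plus): payoffs 1, -1 → best response Plus.
Velox against (Standard, Premium): payoffs 2, 1 → best response Plus.
Velox against (Standard, Elite): payoffs -4, 3 → best response Premium.
Turo against (Plus, Plus): payoffs -1, 4 → best response Standard.
Turo against (Plus, Premium): payoffs -5, -1 → best response Standard.
Turo against (Plus, Elite): payoffs 2, 0 → best response Budget.
Turo against (Premium, Plus): payoffs 2, -4 → best response Budget.
Turo against (Premium, Premium): payoffs -5, 3 → best response Standard.
Turo against (Premium, Elite): payoffs -2, -3 → best response Budget.
Glide against (Plus, Budget): payoffs -4, 4, 1 → best response Premium.
Glide against (Plus, Standard): payoffs -2, -3, -1 → best response Elite.
Glide against (Premium, Budget): payoffs -3, 3, 0 → best response Premium.
Glide against (Premium, Standard): payoffs 0, -3, 1 → best response Elite.
No profile is a mutual best response for all players.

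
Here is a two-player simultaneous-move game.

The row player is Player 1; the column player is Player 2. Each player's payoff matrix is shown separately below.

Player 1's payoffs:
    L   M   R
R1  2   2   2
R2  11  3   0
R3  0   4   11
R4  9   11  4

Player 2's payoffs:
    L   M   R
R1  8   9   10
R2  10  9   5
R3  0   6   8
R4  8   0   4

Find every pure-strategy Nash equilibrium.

Pure-strategy Nash equilibria: (R2, L) and (R3, R)

Player 1 against L: payoffs 2, 11, 0, 9 → best response R2.
Player 1 against M: payoffs 2, 3, 4, 11 → best response R4.
Player 1 against R: payoffs 2, 0, 11, 4 → best response R3.
Player 2 against R1: payoffs 8, 9, 10 → best response R.
Player 2 against R2: payoffs 10, 9, 5 → best response L.
Player 2 against R3: payoffs 0, 6, 8 → best response R.
Player 2 against R4: payoffs 8, 0, 4 → best response L.
Mutual best responses: (R2, L); (R3, R).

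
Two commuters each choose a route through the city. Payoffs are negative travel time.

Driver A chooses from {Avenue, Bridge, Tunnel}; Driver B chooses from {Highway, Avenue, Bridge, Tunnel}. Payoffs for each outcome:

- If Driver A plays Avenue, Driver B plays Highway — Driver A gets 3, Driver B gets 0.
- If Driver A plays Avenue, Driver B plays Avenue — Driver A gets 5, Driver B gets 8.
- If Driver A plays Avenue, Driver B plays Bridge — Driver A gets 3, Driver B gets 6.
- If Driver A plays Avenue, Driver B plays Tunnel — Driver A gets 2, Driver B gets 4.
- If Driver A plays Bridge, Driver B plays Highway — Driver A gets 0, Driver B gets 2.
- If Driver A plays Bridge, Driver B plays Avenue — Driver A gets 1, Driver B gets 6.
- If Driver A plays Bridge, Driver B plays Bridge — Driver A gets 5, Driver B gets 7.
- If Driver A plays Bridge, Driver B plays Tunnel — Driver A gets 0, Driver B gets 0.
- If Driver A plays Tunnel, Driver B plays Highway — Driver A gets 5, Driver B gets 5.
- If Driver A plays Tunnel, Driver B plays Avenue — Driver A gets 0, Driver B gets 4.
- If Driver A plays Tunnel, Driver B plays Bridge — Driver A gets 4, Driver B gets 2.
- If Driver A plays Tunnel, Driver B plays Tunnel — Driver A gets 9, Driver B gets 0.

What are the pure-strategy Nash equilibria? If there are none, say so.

Driver A against Highway: payoffs 3, 0, 5 → best response Tunnel.
Driver A against Avenue: payoffs 5, 1, 0 → best response Avenue.
Driver A against Bridge: payoffs 3, 5, 4 → best response Bridge.
Driver A against Tunnel: payoffs 2, 0, 9 → best response Tunnel.
Driver B against Avenue: payoffs 0, 8, 6, 4 → best response Avenue.
Driver B against Bridge: payoffs 2, 6, 7, 0 → best response Bridge.
Driver B against Tunnel: payoffs 5, 4, 2, 0 → best response Highway.
Mutual best responses: (Avenue, Avenue); (Bridge, Bridge); (Tunnel, Highway).

The pure Nash equilibria are (Avenue, Avenue) and (Bridge, Bridge) and (Tunnel, Highway).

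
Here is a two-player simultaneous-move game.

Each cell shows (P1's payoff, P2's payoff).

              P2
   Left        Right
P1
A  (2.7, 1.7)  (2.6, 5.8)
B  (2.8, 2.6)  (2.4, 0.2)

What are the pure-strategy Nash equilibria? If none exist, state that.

For each player, find the best response to each opponent profile; mutual best responses are the pure NE.
P1 against Left: payoffs 2.7, 2.8 → best response B.
P1 against Right: payoffs 2.6, 2.4 → best response A.
P2 against A: payoffs 1.7, 5.8 → best response Right.
P2 against B: payoffs 2.6, 0.2 → best response Left.
Mutual best responses: (A, Right); (B, Left).

Pure-strategy Nash equilibria: (A, Right) and (B, Left)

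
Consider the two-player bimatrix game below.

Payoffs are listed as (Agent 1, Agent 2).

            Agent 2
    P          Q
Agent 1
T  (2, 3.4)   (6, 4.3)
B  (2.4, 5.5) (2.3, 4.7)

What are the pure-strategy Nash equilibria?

Mark each player's best response to every combination of opponents' strategies; a profile where every player is best-responding is a pure Nash equilibrium.
Agent 1 against P: payoffs 2, 2.4 → best response B.
Agent 1 against Q: payoffs 6, 2.3 → best response T.
Agent 2 against T: payoffs 3.4, 4.3 → best response Q.
Agent 2 against B: payoffs 5.5, 4.7 → best response P.
Mutual best responses: (T, Q); (B, P).

Pure-strategy Nash equilibria: (T, Q) and (B, P)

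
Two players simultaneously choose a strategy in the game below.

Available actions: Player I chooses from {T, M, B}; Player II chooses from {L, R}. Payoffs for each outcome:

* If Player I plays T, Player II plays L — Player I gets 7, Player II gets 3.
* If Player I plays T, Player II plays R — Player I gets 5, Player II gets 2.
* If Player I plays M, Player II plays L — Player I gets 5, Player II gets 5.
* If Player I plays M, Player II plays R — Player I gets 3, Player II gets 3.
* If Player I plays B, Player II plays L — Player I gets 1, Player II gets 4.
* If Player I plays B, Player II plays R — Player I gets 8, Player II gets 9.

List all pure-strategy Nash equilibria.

The pure Nash equilibria are (T, L) and (B, R).

For each strategy profile, look for a profitable unilateral deviation.
(T, L): Player I gets 7, best alternative 5; Player II gets 3, best alternative 2. No profitable deviation — NE.
(T, R): Player I can switch to B (5 → 8). Not NE.
(M, L): Player I can switch to T (5 → 7). Not NE.
(M, R): Player I can switch to T (3 → 5). Not NE.
(B, L): Player I can switch to T (1 → 7). Not NE.
(B, R): Player I gets 8, best alternative 5; Player II gets 9, best alternative 4. No profitable deviation — NE.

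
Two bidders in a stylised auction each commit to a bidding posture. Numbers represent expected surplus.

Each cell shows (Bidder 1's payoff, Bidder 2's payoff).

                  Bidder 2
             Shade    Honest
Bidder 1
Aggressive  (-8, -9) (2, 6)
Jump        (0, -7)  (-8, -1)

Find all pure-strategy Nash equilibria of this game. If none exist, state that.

The unique pure-strategy Nash equilibrium is (Aggressive, Honest).

Bidder 1 against Shade: payoffs -8, 0 → best response Jump.
Bidder 1 against Honest: payoffs 2, -8 → best response Aggressive.
Bidder 2 against Aggressive: payoffs -9, 6 → best response Honest.
Bidder 2 against Jump: payoffs -7, -1 → best response Honest.
Mutual best responses: (Aggressive, Honest).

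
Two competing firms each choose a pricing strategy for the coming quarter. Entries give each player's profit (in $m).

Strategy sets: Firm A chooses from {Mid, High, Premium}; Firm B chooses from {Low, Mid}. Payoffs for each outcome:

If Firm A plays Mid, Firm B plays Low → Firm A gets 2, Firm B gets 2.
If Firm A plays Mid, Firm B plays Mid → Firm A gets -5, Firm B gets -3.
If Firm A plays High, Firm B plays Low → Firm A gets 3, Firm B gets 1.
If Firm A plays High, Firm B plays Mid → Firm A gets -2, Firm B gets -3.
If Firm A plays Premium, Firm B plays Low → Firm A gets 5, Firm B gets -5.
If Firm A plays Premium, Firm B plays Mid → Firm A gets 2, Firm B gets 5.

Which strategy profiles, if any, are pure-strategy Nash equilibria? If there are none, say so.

Firm A against Low: payoffs 2, 3, 5 → best response Premium.
Firm A against Mid: payoffs -5, -2, 2 → best response Premium.
Firm B against Mid: payoffs 2, -3 → best response Low.
Firm B against High: payoffs 1, -3 → best response Low.
Firm B against Premium: payoffs -5, 5 → best response Mid.
Mutual best responses: (Premium, Mid).

(Premium, Mid)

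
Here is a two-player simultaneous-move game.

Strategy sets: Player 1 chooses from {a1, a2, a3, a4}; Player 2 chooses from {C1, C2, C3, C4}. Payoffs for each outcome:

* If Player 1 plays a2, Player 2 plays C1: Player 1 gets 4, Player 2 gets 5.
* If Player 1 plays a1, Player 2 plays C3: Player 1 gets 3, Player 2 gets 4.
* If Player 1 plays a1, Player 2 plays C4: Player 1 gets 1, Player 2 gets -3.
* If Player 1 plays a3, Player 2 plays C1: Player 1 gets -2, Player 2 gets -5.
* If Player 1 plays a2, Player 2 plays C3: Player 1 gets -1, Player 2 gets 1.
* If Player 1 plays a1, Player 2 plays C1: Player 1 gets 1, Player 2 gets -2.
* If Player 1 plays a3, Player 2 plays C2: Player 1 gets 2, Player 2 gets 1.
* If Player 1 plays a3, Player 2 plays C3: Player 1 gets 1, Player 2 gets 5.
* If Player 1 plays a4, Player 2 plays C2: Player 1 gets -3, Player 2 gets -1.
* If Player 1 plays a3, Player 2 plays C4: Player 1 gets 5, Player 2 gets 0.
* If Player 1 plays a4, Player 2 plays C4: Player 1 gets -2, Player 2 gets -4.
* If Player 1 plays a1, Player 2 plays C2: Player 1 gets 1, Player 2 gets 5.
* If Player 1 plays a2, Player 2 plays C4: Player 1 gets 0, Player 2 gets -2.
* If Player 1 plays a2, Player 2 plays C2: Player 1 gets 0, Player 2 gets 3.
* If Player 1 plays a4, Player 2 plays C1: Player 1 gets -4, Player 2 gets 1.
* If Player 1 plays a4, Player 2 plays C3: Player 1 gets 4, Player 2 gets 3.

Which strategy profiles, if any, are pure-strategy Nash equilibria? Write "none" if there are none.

Player 1 against C1: payoffs 1, 4, -2, -4 → best response a2.
Player 1 against C2: payoffs 1, 0, 2, -3 → best response a3.
Player 1 against C3: payoffs 3, -1, 1, 4 → best response a4.
Player 1 against C4: payoffs 1, 0, 5, -2 → best response a3.
Player 2 against a1: payoffs -2, 5, 4, -3 → best response C2.
Player 2 against a2: payoffs 5, 3, 1, -2 → best response C1.
Player 2 against a3: payoffs -5, 1, 5, 0 → best response C3.
Player 2 against a4: payoffs 1, -1, 3, -4 → best response C3.
Mutual best responses: (a2, C1); (a4, C3).

Pure-strategy Nash equilibria: (a2, C1), (a4, C3)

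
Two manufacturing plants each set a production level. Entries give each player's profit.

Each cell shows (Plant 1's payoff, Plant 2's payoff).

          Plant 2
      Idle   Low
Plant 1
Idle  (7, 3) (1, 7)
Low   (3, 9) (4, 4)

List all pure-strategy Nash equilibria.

This game has no pure Nash equilibrium.

(Idle, Idle): Plant 2 can switch to Low (3 → 7). Not NE.
(Idle, Low): Plant 1 can switch to Low (1 → 4). Not NE.
(Low, Idle): Plant 1 can switch to Idle (3 → 7). Not NE.
(Low, Low): Plant 2 can switch to Idle (4 → 9). Not NE.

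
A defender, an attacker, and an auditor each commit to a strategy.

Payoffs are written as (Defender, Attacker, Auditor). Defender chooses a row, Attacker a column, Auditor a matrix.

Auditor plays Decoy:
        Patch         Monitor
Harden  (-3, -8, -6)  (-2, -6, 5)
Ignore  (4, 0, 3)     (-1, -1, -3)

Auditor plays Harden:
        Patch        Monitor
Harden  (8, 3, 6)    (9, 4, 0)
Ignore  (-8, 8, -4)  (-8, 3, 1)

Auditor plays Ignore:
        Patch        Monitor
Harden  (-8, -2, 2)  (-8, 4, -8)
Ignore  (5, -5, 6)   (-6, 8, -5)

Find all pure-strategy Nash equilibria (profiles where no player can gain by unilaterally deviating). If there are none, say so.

This game has no pure Nash equilibrium.

Check each profile: it is a Nash equilibrium iff no player can strictly gain by switching unilaterally.
(Harden, Patch, Decoy): Defender can switch to Ignore (-3 → 4). Not NE.
(Harden, Patch, Harden): Attacker can switch to Monitor (3 → 4). Not NE.
(Harden, Patch, Ignore): Defender can switch to Ignore (-8 → 5). Not NE.
(Harden, Monitor, Decoy): Defender can switch to Ignore (-2 → -1). Not NE.
(Harden, Monitor, Harden): Auditor can switch to Decoy (0 → 5). Not NE.
(Harden, Monitor, Ignore): Defender can switch to Ignore (-8 → -6). Not NE.
(Ignore, Patch, Decoy): Auditor can switch to Ignore (3 → 6). Not NE.
(Ignore, Patch, Harden): Defender can switch to Harden (-8 → 8). Not NE.
(The remaining 4 profiles each have a profitable deviation by the same check.)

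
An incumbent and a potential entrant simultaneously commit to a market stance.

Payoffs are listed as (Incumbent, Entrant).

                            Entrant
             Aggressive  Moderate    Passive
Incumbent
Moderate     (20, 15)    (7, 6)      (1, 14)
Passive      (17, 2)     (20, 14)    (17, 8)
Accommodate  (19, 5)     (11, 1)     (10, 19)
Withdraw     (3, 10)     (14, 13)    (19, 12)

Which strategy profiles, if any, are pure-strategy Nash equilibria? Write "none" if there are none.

(Moderate, Aggressive), (Passive, Moderate)

Check each profile: it is a Nash equilibrium iff no player can strictly gain by switching unilaterally.
(Moderate, Aggressive): Incumbent gets 20, best alternative 19; Entrant gets 15, best alternative 14. No profitable deviation — NE.
(Moderate, Moderate): Incumbent can switch to Passive (7 → 20). Not NE.
(Moderate, Passive): Incumbent can switch to Passive (1 → 17). Not NE.
(Passive, Aggressive): Incumbent can switch to Moderate (17 → 20). Not NE.
(Passive, Moderate): Incumbent gets 20, best alternative 14; Entrant gets 14, best alternative 8. No profitable deviation — NE.
(Passive, Passive): Incumbent can switch to Withdraw (17 → 19). Not NE.
(Accommodate, Aggressive): Incumbent can switch to Moderate (19 → 20). Not NE.
(Accommodate, Moderate): Incumbent can switch to Passive (11 → 20). Not NE.
(The remaining 4 profiles each have a profitable deviation by the same check.)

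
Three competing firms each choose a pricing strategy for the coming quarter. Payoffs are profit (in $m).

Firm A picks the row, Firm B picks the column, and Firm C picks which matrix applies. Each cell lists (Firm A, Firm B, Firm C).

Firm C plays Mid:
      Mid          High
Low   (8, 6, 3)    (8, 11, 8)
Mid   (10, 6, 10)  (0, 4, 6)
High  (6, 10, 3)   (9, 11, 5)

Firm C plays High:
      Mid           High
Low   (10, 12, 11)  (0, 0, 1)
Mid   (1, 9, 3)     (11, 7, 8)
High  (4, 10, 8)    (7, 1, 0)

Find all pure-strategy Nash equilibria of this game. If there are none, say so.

The pure Nash equilibria are (Low, Mid, High) and (Mid, Mid, Mid) and (High, High, Mid).

(Low, Mid, Mid): Firm A can switch to Mid (8 → 10). Not NE.
(Low, Mid, High): Firm A gets 10, best alternative 4; Firm B gets 12, best alternative 0; Firm C gets 11, best alternative 3. No profitable deviation — NE.
(Low, High, Mid): Firm A can switch to High (8 → 9). Not NE.
(Low, High, High): Firm A can switch to Mid (0 → 11). Not NE.
(Mid, Mid, Mid): Firm A gets 10, best alternative 8; Firm B gets 6, best alternative 4; Firm C gets 10, best alternative 3. No profitable deviation — NE.
(Mid, Mid, High): Firm A can switch to Low (1 → 10). Not NE.
(Mid, High, Mid): Firm A can switch to Low (0 → 8). Not NE.
(Mid, High, High): Firm B can switch to Mid (7 → 9). Not NE.
(High, Mid, Mid): Firm A can switch to Low (6 → 8). Not NE.
(High, Mid, High): Firm A can switch to Low (4 → 10). Not NE.
(High, High, Mid): Firm A gets 9, best alternative 8; Firm B gets 11, best alternative 10; Firm C gets 5, best alternative 0. No profitable deviation — NE.
(The remaining 1 profile has a profitable deviation by the same check.)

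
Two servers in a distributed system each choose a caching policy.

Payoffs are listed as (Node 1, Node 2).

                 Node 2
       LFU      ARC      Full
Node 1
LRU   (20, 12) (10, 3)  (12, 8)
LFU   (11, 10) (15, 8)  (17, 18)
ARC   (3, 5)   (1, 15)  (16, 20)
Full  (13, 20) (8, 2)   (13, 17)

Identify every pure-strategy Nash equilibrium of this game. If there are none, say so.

Mark each player's best response to every combination of opponents' strategies; a profile where every player is best-responding is a pure Nash equilibrium.
Node 1 against LFU: payoffs 20, 11, 3, 13 → best response LRU.
Node 1 against ARC: payoffs 10, 15, 1, 8 → best response LFU.
Node 1 against Full: payoffs 12, 17, 16, 13 → best response LFU.
Node 2 against LRU: payoffs 12, 3, 8 → best response LFU.
Node 2 against LFU: payoffs 10, 8, 18 → best response Full.
Node 2 against ARC: payoffs 5, 15, 20 → best response Full.
Node 2 against Full: payoffs 20, 2, 17 → best response LFU.
Mutual best responses: (LRU, LFU); (LFU, Full).

The pure Nash equilibria are (LRU, LFU) and (LFU, Full).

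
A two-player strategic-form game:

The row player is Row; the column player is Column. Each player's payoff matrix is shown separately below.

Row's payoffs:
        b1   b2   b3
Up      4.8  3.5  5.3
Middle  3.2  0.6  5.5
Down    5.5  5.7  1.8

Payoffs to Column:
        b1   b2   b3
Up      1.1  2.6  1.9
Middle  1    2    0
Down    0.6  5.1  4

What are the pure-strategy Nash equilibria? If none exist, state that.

For each player, find the best response to each opponent profile; mutual best responses are the pure NE.
Row against b1: payoffs 4.8, 3.2, 5.5 → best response Down.
Row against b2: payoffs 3.5, 0.6, 5.7 → best response Down.
Row against b3: payoffs 5.3, 5.5, 1.8 → best response Middle.
Column against Up: payoffs 1.1, 2.6, 1.9 → best response b2.
Column against Middle: payoffs 1, 2, 0 → best response b2.
Column against Down: payoffs 0.6, 5.1, 4 → best response b2.
Mutual best responses: (Down, b2).

(Down, b2)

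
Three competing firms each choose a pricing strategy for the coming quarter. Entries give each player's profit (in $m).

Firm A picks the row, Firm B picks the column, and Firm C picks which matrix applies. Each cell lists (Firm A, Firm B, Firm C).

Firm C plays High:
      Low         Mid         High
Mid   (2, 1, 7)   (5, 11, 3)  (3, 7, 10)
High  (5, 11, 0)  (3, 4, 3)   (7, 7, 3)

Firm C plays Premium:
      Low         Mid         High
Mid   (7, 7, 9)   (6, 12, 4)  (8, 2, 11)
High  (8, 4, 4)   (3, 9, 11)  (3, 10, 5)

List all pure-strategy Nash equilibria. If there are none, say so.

For each strategy profile, look for a profitable unilateral deviation.
(Mid, Low, High): Firm A can switch to High (2 → 5). Not NE.
(Mid, Low, Premium): Firm A can switch to High (7 → 8). Not NE.
(Mid, Mid, High): Firm C can switch to Premium (3 → 4). Not NE.
(Mid, Mid, Premium): Firm A gets 6, best alternative 3; Firm B gets 12, best alternative 7; Firm C gets 4, best alternative 3. No profitable deviation — NE.
(Mid, High, High): Firm A can switch to High (3 → 7). Not NE.
(Mid, High, Premium): Firm B can switch to Low (2 → 7). Not NE.
(High, Low, High): Firm C can switch to Premium (0 → 4). Not NE.
(High, Low, Premium): Firm B can switch to Mid (4 → 9). Not NE.
(High, Mid, High): Firm A can switch to Mid (3 → 5). Not NE.
(High, Mid, Premium): Firm A can switch to Mid (3 → 6). Not NE.
(High, High, High): Firm B can switch to Low (7 → 11). Not NE.
(High, High, Premium): Firm A can switch to Mid (3 → 8). Not NE.

Pure NE: (Mid, Mid, Premium)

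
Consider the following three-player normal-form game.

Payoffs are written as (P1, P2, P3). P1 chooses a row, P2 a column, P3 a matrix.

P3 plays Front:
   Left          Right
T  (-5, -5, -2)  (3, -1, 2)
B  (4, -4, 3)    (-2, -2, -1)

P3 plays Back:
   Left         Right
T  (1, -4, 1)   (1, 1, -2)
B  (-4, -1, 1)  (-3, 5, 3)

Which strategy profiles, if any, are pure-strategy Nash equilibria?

The unique pure-strategy Nash equilibrium is (T, Right, Front).

(T, Left, Front): P1 can switch to B (-5 → 4). Not NE.
(T, Left, Back): P2 can switch to Right (-4 → 1). Not NE.
(T, Right, Front): P1 gets 3, best alternative -2; P2 gets -1, best alternative -5; P3 gets 2, best alternative -2. No profitable deviation — NE.
(T, Right, Back): P3 can switch to Front (-2 → 2). Not NE.
(B, Left, Front): P2 can switch to Right (-4 → -2). Not NE.
(B, Left, Back): P1 can switch to T (-4 → 1). Not NE.
(B, Right, Front): P1 can switch to T (-2 → 3). Not NE.
(The remaining 1 profile has a profitable deviation by the same check.)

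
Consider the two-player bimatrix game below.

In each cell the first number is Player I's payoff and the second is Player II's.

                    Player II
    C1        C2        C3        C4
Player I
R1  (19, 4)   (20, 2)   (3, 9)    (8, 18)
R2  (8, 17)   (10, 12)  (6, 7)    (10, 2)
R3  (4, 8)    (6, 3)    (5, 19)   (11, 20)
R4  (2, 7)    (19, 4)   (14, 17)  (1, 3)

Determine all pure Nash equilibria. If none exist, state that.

Pure-strategy Nash equilibria: (R3, C4), (R4, C3)

Player I against C1: payoffs 19, 8, 4, 2 → best response R1.
Player I against C2: payoffs 20, 10, 6, 19 → best response R1.
Player I against C3: payoffs 3, 6, 5, 14 → best response R4.
Player I against C4: payoffs 8, 10, 11, 1 → best response R3.
Player II against R1: payoffs 4, 2, 9, 18 → best response C4.
Player II against R2: payoffs 17, 12, 7, 2 → best response C1.
Player II against R3: payoffs 8, 3, 19, 20 → best response C4.
Player II against R4: payoffs 7, 4, 17, 3 → best response C3.
Mutual best responses: (R3, C4); (R4, C3).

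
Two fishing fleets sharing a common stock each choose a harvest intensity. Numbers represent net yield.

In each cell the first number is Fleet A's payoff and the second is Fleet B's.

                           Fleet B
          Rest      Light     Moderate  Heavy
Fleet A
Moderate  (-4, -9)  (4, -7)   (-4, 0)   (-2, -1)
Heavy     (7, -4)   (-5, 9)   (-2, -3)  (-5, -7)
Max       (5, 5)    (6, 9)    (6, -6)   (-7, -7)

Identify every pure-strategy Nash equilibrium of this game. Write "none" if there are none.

(Max, Light)

(Moderate, Rest): Fleet A can switch to Heavy (-4 → 7). Not NE.
(Moderate, Light): Fleet A can switch to Max (4 → 6). Not NE.
(Moderate, Moderate): Fleet A can switch to Heavy (-4 → -2). Not NE.
(Moderate, Heavy): Fleet B can switch to Moderate (-1 → 0). Not NE.
(Heavy, Rest): Fleet B can switch to Light (-4 → 9). Not NE.
(Heavy, Light): Fleet A can switch to Moderate (-5 → 4). Not NE.
(Heavy, Moderate): Fleet A can switch to Max (-2 → 6). Not NE.
(Heavy, Heavy): Fleet A can switch to Moderate (-5 → -2). Not NE.
(Max, Light): Fleet A gets 6, best alternative 4; Fleet B gets 9, best alternative 5. No profitable deviation — NE.
(The remaining 3 profiles each have a profitable deviation by the same check.)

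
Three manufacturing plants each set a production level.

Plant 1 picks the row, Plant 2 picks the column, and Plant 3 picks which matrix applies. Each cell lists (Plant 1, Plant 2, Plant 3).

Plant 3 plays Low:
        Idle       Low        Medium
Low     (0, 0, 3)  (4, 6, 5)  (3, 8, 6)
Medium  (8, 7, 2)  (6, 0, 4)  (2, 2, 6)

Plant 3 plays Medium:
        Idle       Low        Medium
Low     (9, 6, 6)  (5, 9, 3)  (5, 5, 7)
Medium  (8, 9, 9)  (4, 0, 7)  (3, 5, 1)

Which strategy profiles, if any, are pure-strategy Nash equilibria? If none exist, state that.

This game has no pure Nash equilibrium.

(Low, Idle, Low): Plant 1 can switch to Medium (0 → 8). Not NE.
(Low, Idle, Medium): Plant 2 can switch to Low (6 → 9). Not NE.
(Low, Low, Low): Plant 1 can switch to Medium (4 → 6). Not NE.
(Low, Low, Medium): Plant 3 can switch to Low (3 → 5). Not NE.
(Low, Medium, Low): Plant 3 can switch to Medium (6 → 7). Not NE.
(Low, Medium, Medium): Plant 2 can switch to Idle (5 → 6). Not NE.
(The remaining 6 profiles each have a profitable deviation by the same check.)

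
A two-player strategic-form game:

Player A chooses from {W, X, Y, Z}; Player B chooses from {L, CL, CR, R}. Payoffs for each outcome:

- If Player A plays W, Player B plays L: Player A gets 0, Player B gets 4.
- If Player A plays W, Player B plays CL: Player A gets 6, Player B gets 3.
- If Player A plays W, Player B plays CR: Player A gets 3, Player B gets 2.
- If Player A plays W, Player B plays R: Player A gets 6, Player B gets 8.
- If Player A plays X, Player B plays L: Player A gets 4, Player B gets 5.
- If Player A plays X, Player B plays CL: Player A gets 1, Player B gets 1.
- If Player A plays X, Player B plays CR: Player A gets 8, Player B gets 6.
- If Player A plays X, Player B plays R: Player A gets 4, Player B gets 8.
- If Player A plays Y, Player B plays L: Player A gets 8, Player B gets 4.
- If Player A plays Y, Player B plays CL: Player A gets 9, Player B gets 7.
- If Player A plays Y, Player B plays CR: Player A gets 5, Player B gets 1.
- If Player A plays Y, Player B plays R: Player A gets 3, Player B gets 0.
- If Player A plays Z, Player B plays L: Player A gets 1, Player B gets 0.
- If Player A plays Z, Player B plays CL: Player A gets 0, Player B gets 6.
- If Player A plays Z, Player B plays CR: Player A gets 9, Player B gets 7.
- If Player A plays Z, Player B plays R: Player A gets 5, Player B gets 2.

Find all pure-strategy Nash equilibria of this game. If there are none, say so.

Check each profile: it is a Nash equilibrium iff no player can strictly gain by switching unilaterally.
(W, L): Player A can switch to X (0 → 4). Not NE.
(W, CL): Player A can switch to Y (6 → 9). Not NE.
(W, CR): Player A can switch to X (3 → 8). Not NE.
(W, R): Player A gets 6, best alternative 5; Player B gets 8, best alternative 4. No profitable deviation — NE.
(X, L): Player A can switch to Y (4 → 8). Not NE.
(X, CL): Player A can switch to W (1 → 6). Not NE.
(X, CR): Player A can switch to Z (8 → 9). Not NE.
(Y, CL): Player A gets 9, best alternative 6; Player B gets 7, best alternative 4. No profitable deviation — NE.
(Z, CR): Player A gets 9, best alternative 8; Player B gets 7, best alternative 6. No profitable deviation — NE.
(The remaining 7 profiles each have a profitable deviation by the same check.)

(W, R), (Y, CL), (Z, CR)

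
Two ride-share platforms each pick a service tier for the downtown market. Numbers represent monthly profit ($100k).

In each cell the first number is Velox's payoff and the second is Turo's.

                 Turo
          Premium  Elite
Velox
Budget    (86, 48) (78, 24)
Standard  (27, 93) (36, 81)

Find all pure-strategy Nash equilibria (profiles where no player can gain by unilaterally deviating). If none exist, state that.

(Budget, Premium)

(Budget, Premium): Velox gets 86, best alternative 27; Turo gets 48, best alternative 24. No profitable deviation — NE.
(Budget, Elite): Turo can switch to Premium (24 → 48). Not NE.
(Standard, Premium): Velox can switch to Budget (27 → 86). Not NE.
(Standard, Elite): Velox can switch to Budget (36 → 78). Not NE.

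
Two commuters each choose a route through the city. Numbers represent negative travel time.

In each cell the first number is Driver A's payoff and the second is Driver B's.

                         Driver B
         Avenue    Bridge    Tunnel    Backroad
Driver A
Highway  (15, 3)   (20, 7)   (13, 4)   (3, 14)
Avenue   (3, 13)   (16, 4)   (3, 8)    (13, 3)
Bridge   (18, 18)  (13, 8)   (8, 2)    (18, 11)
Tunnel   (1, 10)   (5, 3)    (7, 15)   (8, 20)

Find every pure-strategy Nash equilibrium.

For each player, find the best response to each opponent profile; mutual best responses are the pure NE.
Driver A against Avenue: payoffs 15, 3, 18, 1 → best response Bridge.
Driver A against Bridge: payoffs 20, 16, 13, 5 → best response Highway.
Driver A against Tunnel: payoffs 13, 3, 8, 7 → best response Highway.
Driver A against Backroad: payoffs 3, 13, 18, 8 → best response Bridge.
Driver B against Highway: payoffs 3, 7, 4, 14 → best response Backroad.
Driver B against Avenue: payoffs 13, 4, 8, 3 → best response Avenue.
Driver B against Bridge: payoffs 18, 8, 2, 11 → best response Avenue.
Driver B against Tunnel: payoffs 10, 3, 15, 20 → best response Backroad.
Mutual best responses: (Bridge, Avenue).

The unique pure-strategy Nash equilibrium is (Bridge, Avenue).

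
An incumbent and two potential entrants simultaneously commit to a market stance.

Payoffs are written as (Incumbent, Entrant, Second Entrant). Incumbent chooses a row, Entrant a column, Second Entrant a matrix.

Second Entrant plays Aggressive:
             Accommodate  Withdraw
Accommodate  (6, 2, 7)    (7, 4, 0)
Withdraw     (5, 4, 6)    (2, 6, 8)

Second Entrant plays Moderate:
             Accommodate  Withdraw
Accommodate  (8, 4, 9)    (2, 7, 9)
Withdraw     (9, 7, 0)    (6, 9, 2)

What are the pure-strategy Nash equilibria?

There is no pure-strategy Nash equilibrium.

For each player, find the best response to each opponent profile; mutual best responses are the pure NE.
Incumbent against (Accommodate, Aggressive): payoffs 6, 5 → best response Accommodate.
Incumbent against (Accommodate, Moderate): payoffs 8, 9 → best response Withdraw.
Incumbent against (Withdraw, Aggressive): payoffs 7, 2 → best response Accommodate.
Incumbent against (Withdraw, Moderate): payoffs 2, 6 → best response Withdraw.
Entrant against (Accommodate, Aggressive): payoffs 2, 4 → best response Withdraw.
Entrant against (Accommodate, Moderate): payoffs 4, 7 → best response Withdraw.
Entrant against (Withdraw, Aggressive): payoffs 4, 6 → best response Withdraw.
Entrant against (Withdraw, Moderate): payoffs 7, 9 → best response Withdraw.
Second Entrant against (Accommodate, Accommodate): payoffs 7, 9 → best response Moderate.
Second Entrant against (Accommodate, Withdraw): payoffs 0, 9 → best response Moderate.
Second Entrant against (Withdraw, Accommodate): payoffs 6, 0 → best response Aggressive.
Second Entrant against (Withdraw, Withdraw): payoffs 8, 2 → best response Aggressive.
No profile is a mutual best response for all players.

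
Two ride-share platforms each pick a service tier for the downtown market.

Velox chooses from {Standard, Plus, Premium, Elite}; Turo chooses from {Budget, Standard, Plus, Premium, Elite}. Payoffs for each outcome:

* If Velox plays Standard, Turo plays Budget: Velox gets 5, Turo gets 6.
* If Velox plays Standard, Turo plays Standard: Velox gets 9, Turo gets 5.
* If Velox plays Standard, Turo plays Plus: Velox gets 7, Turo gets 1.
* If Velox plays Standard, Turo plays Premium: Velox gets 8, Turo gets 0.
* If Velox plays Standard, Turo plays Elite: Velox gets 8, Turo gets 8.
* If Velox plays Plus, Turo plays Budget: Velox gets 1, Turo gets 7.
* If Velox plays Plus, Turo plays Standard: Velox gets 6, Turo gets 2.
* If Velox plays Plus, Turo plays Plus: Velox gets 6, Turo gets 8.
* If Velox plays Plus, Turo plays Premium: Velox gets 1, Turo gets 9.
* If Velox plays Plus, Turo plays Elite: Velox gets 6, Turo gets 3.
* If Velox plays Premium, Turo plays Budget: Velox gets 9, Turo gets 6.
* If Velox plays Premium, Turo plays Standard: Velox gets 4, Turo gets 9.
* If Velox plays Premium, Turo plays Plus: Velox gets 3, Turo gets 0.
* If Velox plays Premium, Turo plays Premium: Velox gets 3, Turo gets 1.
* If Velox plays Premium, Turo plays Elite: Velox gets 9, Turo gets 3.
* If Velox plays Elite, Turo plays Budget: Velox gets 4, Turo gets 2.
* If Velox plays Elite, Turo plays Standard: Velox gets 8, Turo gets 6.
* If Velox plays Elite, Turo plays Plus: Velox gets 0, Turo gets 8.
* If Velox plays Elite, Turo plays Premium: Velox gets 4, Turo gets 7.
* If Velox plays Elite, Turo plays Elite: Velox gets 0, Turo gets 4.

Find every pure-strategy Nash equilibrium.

Mark each player's best response to every combination of opponents' strategies; a profile where every player is best-responding is a pure Nash equilibrium.
Velox against Budget: payoffs 5, 1, 9, 4 → best response Premium.
Velox against Standard: payoffs 9, 6, 4, 8 → best response Standard.
Velox against Plus: payoffs 7, 6, 3, 0 → best response Standard.
Velox against Premium: payoffs 8, 1, 3, 4 → best response Standard.
Velox against Elite: payoffs 8, 6, 9, 0 → best response Premium.
Turo against Standard: payoffs 6, 5, 1, 0, 8 → best response Elite.
Turo against Plus: payoffs 7, 2, 8, 9, 3 → best response Premium.
Turo against Premium: payoffs 6, 9, 0, 1, 3 → best response Standard.
Turo against Elite: payoffs 2, 6, 8, 7, 4 → best response Plus.
No profile is a mutual best response for all players.

There is no pure-strategy Nash equilibrium.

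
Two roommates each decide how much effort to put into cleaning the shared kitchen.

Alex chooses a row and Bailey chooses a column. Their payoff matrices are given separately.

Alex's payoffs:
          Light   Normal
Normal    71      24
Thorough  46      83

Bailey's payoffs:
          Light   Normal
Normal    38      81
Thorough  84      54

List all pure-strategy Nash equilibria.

No pure-strategy Nash equilibrium.

Alex against Light: payoffs 71, 46 → best response Normal.
Alex against Normal: payoffs 24, 83 → best response Thorough.
Bailey against Normal: payoffs 38, 81 → best response Normal.
Bailey against Thorough: payoffs 84, 54 → best response Light.
No profile is a mutual best response for all players.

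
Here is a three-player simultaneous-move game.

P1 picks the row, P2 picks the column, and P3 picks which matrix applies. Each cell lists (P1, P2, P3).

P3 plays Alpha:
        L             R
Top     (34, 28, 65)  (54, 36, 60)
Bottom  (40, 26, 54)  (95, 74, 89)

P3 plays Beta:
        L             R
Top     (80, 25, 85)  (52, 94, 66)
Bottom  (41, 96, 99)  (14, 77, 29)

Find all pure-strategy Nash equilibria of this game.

The pure Nash equilibria are (Top, R, Beta) and (Bottom, R, Alpha).

For each strategy profile, look for a profitable unilateral deviation.
(Top, L, Alpha): P1 can switch to Bottom (34 → 40). Not NE.
(Top, L, Beta): P2 can switch to R (25 → 94). Not NE.
(Top, R, Alpha): P1 can switch to Bottom (54 → 95). Not NE.
(Top, R, Beta): P1 gets 52, best alternative 14; P2 gets 94, best alternative 25; P3 gets 66, best alternative 60. No profitable deviation — NE.
(Bottom, L, Alpha): P2 can switch to R (26 → 74). Not NE.
(Bottom, L, Beta): P1 can switch to Top (41 → 80). Not NE.
(Bottom, R, Alpha): P1 gets 95, best alternative 54; P2 gets 74, best alternative 26; P3 gets 89, best alternative 29. No profitable deviation — NE.
(Bottom, R, Beta): P1 can switch to Top (14 → 52). Not NE.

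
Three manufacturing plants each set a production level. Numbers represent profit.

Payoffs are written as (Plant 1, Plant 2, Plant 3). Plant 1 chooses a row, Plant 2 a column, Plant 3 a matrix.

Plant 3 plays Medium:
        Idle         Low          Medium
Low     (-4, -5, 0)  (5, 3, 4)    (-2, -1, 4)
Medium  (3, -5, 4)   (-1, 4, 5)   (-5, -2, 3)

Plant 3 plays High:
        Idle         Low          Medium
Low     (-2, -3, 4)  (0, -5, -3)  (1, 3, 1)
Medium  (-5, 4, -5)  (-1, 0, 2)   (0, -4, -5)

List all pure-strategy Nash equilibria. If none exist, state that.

(Low, Idle, Medium): Plant 1 can switch to Medium (-4 → 3). Not NE.
(Low, Idle, High): Plant 2 can switch to Medium (-3 → 3). Not NE.
(Low, Low, Medium): Plant 1 gets 5, best alternative -1; Plant 2 gets 3, best alternative -1; Plant 3 gets 4, best alternative -3. No profitable deviation — NE.
(Low, Low, High): Plant 2 can switch to Idle (-5 → -3). Not NE.
(Low, Medium, Medium): Plant 2 can switch to Low (-1 → 3). Not NE.
(Low, Medium, High): Plant 3 can switch to Medium (1 → 4). Not NE.
(Medium, Idle, Medium): Plant 2 can switch to Low (-5 → 4). Not NE.
(Medium, Idle, High): Plant 1 can switch to Low (-5 → -2). Not NE.
(Medium, Low, Medium): Plant 1 can switch to Low (-1 → 5). Not NE.
(The remaining 3 profiles each have a profitable deviation by the same check.)

The unique pure-strategy Nash equilibrium is (Low, Low, Medium).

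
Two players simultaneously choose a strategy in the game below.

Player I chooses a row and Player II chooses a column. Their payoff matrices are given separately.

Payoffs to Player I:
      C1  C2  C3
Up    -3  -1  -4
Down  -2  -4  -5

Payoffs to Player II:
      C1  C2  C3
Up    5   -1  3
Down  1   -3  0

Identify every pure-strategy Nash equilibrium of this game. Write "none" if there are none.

Check each profile: it is a Nash equilibrium iff no player can strictly gain by switching unilaterally.
(Up, C1): Player I can switch to Down (-3 → -2). Not NE.
(Up, C2): Player II can switch to C1 (-1 → 5). Not NE.
(Up, C3): Player II can switch to C1 (3 → 5). Not NE.
(Down, C1): Player I gets -2, best alternative -3; Player II gets 1, best alternative 0. No profitable deviation — NE.
(Down, C2): Player I can switch to Up (-4 → -1). Not NE.
(Down, C3): Player I can switch to Up (-5 → -4). Not NE.

(Down, C1)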